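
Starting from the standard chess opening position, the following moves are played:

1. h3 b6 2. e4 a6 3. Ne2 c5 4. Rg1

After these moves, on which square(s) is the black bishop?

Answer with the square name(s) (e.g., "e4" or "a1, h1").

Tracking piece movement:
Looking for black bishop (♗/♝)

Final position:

  a b c d e f g h
  ─────────────────
8│♜ ♞ ♝ ♛ ♚ ♝ ♞ ♜│8
7│· · · ♟ ♟ ♟ ♟ ♟│7
6│♟ ♟ · · · · · ·│6
5│· · ♟ · · · · ·│5
4│· · · · ♙ · · ·│4
3│· · · · · · · ♙│3
2│♙ ♙ ♙ ♙ ♘ ♙ ♙ ·│2
1│♖ ♘ ♗ ♕ ♔ ♗ ♖ ·│1
  ─────────────────
  a b c d e f g h


c8, f8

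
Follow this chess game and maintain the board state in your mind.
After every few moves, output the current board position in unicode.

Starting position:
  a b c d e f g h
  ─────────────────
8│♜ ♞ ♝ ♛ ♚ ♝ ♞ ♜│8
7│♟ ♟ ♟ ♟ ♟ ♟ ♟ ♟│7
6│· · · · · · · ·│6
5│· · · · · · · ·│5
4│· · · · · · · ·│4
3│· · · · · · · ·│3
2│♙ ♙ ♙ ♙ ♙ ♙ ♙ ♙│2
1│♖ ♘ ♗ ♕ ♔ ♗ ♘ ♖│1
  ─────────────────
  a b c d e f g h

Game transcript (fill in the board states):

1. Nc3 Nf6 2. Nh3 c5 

  a b c d e f g h
  ─────────────────
8│♜ ♞ ♝ ♛ ♚ ♝ · ♜│8
7│♟ ♟ · ♟ ♟ ♟ ♟ ♟│7
6│· · · · · ♞ · ·│6
5│· · ♟ · · · · ·│5
4│· · · · · · · ·│4
3│· · ♘ · · · · ♘│3
2│♙ ♙ ♙ ♙ ♙ ♙ ♙ ♙│2
1│♖ · ♗ ♕ ♔ ♗ · ♖│1
  ─────────────────
  a b c d e f g h

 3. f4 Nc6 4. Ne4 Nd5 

  a b c d e f g h
  ─────────────────
8│♜ · ♝ ♛ ♚ ♝ · ♜│8
7│♟ ♟ · ♟ ♟ ♟ ♟ ♟│7
6│· · ♞ · · · · ·│6
5│· · ♟ ♞ · · · ·│5
4│· · · · ♘ ♙ · ·│4
3│· · · · · · · ♘│3
2│♙ ♙ ♙ ♙ ♙ · ♙ ♙│2
1│♖ · ♗ ♕ ♔ ♗ · ♖│1
  ─────────────────
  a b c d e f g h

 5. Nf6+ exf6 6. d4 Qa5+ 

  a b c d e f g h
  ─────────────────
8│♜ · ♝ · ♚ ♝ · ♜│8
7│♟ ♟ · ♟ · ♟ ♟ ♟│7
6│· · ♞ · · ♟ · ·│6
5│♛ · ♟ ♞ · · · ·│5
4│· · · ♙ · ♙ · ·│4
3│· · · · · · · ♘│3
2│♙ ♙ ♙ · ♙ · ♙ ♙│2
1│♖ · ♗ ♕ ♔ ♗ · ♖│1
  ─────────────────
  a b c d e f g h

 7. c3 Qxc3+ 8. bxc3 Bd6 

  a b c d e f g h
  ─────────────────
8│♜ · ♝ · ♚ · · ♜│8
7│♟ ♟ · ♟ · ♟ ♟ ♟│7
6│· · ♞ ♝ · ♟ · ·│6
5│· · ♟ ♞ · · · ·│5
4│· · · ♙ · ♙ · ·│4
3│· · ♙ · · · · ♘│3
2│♙ · · · ♙ · ♙ ♙│2
1│♖ · ♗ ♕ ♔ ♗ · ♖│1
  ─────────────────
  a b c d e f g h

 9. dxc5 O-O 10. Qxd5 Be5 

  a b c d e f g h
  ─────────────────
8│♜ · ♝ · · ♜ ♚ ·│8
7│♟ ♟ · ♟ · ♟ ♟ ♟│7
6│· · ♞ · · ♟ · ·│6
5│· · ♙ ♕ ♝ · · ·│5
4│· · · · · ♙ · ·│4
3│· · ♙ · · · · ♘│3
2│♙ · · · ♙ · ♙ ♙│2
1│♖ · ♗ · ♔ ♗ · ♖│1
  ─────────────────
  a b c d e f g h



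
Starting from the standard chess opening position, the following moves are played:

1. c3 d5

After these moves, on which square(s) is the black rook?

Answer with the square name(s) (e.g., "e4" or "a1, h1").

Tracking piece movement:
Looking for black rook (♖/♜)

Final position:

  a b c d e f g h
  ─────────────────
8│♜ ♞ ♝ ♛ ♚ ♝ ♞ ♜│8
7│♟ ♟ ♟ · ♟ ♟ ♟ ♟│7
6│· · · · · · · ·│6
5│· · · ♟ · · · ·│5
4│· · · · · · · ·│4
3│· · ♙ · · · · ·│3
2│♙ ♙ · ♙ ♙ ♙ ♙ ♙│2
1│♖ ♘ ♗ ♕ ♔ ♗ ♘ ♖│1
  ─────────────────
  a b c d e f g h


a8, h8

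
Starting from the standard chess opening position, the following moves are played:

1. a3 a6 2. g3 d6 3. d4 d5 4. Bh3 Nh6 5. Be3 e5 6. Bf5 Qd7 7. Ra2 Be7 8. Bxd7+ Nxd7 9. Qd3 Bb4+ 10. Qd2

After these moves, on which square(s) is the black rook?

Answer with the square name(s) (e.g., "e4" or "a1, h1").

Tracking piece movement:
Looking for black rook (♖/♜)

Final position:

  a b c d e f g h
  ─────────────────
8│♜ · ♝ · ♚ · · ♜│8
7│· ♟ ♟ ♞ · ♟ ♟ ♟│7
6│♟ · · · · · · ♞│6
5│· · · ♟ ♟ · · ·│5
4│· ♝ · ♙ · · · ·│4
3│♙ · · · ♗ · ♙ ·│3
2│♖ ♙ ♙ ♕ ♙ ♙ · ♙│2
1│· ♘ · · ♔ · ♘ ♖│1
  ─────────────────
  a b c d e f g h


a8, h8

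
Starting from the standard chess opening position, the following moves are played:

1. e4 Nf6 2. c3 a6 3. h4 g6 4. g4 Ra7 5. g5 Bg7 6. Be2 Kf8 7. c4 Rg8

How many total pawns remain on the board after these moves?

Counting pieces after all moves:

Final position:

  a b c d e f g h
  ─────────────────
8│· ♞ ♝ ♛ · ♚ ♜ ·│8
7│♜ ♟ ♟ ♟ ♟ ♟ ♝ ♟│7
6│♟ · · · · ♞ ♟ ·│6
5│· · · · · · ♙ ·│5
4│· · ♙ · ♙ · · ♙│4
3│· · · · · · · ·│3
2│♙ ♙ · ♙ ♗ ♙ · ·│2
1│♖ ♘ ♗ ♕ ♔ · ♘ ♖│1
  ─────────────────
  a b c d e f g h


16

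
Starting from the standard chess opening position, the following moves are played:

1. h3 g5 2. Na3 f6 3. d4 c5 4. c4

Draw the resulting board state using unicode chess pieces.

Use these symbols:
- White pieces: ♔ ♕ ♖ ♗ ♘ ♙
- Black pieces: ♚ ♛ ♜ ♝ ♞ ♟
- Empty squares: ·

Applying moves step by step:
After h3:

♜ ♞ ♝ ♛ ♚ ♝ ♞ ♜
♟ ♟ ♟ ♟ ♟ ♟ ♟ ♟
· · · · · · · ·
· · · · · · · ·
· · · · · · · ·
· · · · · · · ♙
♙ ♙ ♙ ♙ ♙ ♙ ♙ ·
♖ ♘ ♗ ♕ ♔ ♗ ♘ ♖


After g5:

♜ ♞ ♝ ♛ ♚ ♝ ♞ ♜
♟ ♟ ♟ ♟ ♟ ♟ · ♟
· · · · · · · ·
· · · · · · ♟ ·
· · · · · · · ·
· · · · · · · ♙
♙ ♙ ♙ ♙ ♙ ♙ ♙ ·
♖ ♘ ♗ ♕ ♔ ♗ ♘ ♖


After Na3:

♜ ♞ ♝ ♛ ♚ ♝ ♞ ♜
♟ ♟ ♟ ♟ ♟ ♟ · ♟
· · · · · · · ·
· · · · · · ♟ ·
· · · · · · · ·
♘ · · · · · · ♙
♙ ♙ ♙ ♙ ♙ ♙ ♙ ·
♖ · ♗ ♕ ♔ ♗ ♘ ♖


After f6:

♜ ♞ ♝ ♛ ♚ ♝ ♞ ♜
♟ ♟ ♟ ♟ ♟ · · ♟
· · · · · ♟ · ·
· · · · · · ♟ ·
· · · · · · · ·
♘ · · · · · · ♙
♙ ♙ ♙ ♙ ♙ ♙ ♙ ·
♖ · ♗ ♕ ♔ ♗ ♘ ♖


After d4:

♜ ♞ ♝ ♛ ♚ ♝ ♞ ♜
♟ ♟ ♟ ♟ ♟ · · ♟
· · · · · ♟ · ·
· · · · · · ♟ ·
· · · ♙ · · · ·
♘ · · · · · · ♙
♙ ♙ ♙ · ♙ ♙ ♙ ·
♖ · ♗ ♕ ♔ ♗ ♘ ♖


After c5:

♜ ♞ ♝ ♛ ♚ ♝ ♞ ♜
♟ ♟ · ♟ ♟ · · ♟
· · · · · ♟ · ·
· · ♟ · · · ♟ ·
· · · ♙ · · · ·
♘ · · · · · · ♙
♙ ♙ ♙ · ♙ ♙ ♙ ·
♖ · ♗ ♕ ♔ ♗ ♘ ♖


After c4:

♜ ♞ ♝ ♛ ♚ ♝ ♞ ♜
♟ ♟ · ♟ ♟ · · ♟
· · · · · ♟ · ·
· · ♟ · · · ♟ ·
· · ♙ ♙ · · · ·
♘ · · · · · · ♙
♙ ♙ · · ♙ ♙ ♙ ·
♖ · ♗ ♕ ♔ ♗ ♘ ♖



  a b c d e f g h
  ─────────────────
8│♜ ♞ ♝ ♛ ♚ ♝ ♞ ♜│8
7│♟ ♟ · ♟ ♟ · · ♟│7
6│· · · · · ♟ · ·│6
5│· · ♟ · · · ♟ ·│5
4│· · ♙ ♙ · · · ·│4
3│♘ · · · · · · ♙│3
2│♙ ♙ · · ♙ ♙ ♙ ·│2
1│♖ · ♗ ♕ ♔ ♗ ♘ ♖│1
  ─────────────────
  a b c d e f g h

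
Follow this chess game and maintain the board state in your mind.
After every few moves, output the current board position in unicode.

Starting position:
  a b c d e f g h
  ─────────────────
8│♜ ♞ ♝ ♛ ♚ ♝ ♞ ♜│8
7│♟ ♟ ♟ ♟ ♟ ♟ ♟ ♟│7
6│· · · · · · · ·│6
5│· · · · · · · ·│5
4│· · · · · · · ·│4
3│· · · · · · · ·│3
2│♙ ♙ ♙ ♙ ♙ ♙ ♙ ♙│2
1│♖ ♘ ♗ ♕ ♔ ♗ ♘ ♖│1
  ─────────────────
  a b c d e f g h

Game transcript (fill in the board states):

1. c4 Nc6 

  a b c d e f g h
  ─────────────────
8│♜ · ♝ ♛ ♚ ♝ ♞ ♜│8
7│♟ ♟ ♟ ♟ ♟ ♟ ♟ ♟│7
6│· · ♞ · · · · ·│6
5│· · · · · · · ·│5
4│· · ♙ · · · · ·│4
3│· · · · · · · ·│3
2│♙ ♙ · ♙ ♙ ♙ ♙ ♙│2
1│♖ ♘ ♗ ♕ ♔ ♗ ♘ ♖│1
  ─────────────────
  a b c d e f g h

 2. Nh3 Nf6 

  a b c d e f g h
  ─────────────────
8│♜ · ♝ ♛ ♚ ♝ · ♜│8
7│♟ ♟ ♟ ♟ ♟ ♟ ♟ ♟│7
6│· · ♞ · · ♞ · ·│6
5│· · · · · · · ·│5
4│· · ♙ · · · · ·│4
3│· · · · · · · ♘│3
2│♙ ♙ · ♙ ♙ ♙ ♙ ♙│2
1│♖ ♘ ♗ ♕ ♔ ♗ · ♖│1
  ─────────────────
  a b c d e f g h

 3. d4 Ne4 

  a b c d e f g h
  ─────────────────
8│♜ · ♝ ♛ ♚ ♝ · ♜│8
7│♟ ♟ ♟ ♟ ♟ ♟ ♟ ♟│7
6│· · ♞ · · · · ·│6
5│· · · · · · · ·│5
4│· · ♙ ♙ ♞ · · ·│4
3│· · · · · · · ♘│3
2│♙ ♙ · · ♙ ♙ ♙ ♙│2
1│♖ ♘ ♗ ♕ ♔ ♗ · ♖│1
  ─────────────────
  a b c d e f g h

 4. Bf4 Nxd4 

  a b c d e f g h
  ─────────────────
8│♜ · ♝ ♛ ♚ ♝ · ♜│8
7│♟ ♟ ♟ ♟ ♟ ♟ ♟ ♟│7
6│· · · · · · · ·│6
5│· · · · · · · ·│5
4│· · ♙ ♞ ♞ ♗ · ·│4
3│· · · · · · · ♘│3
2│♙ ♙ · · ♙ ♙ ♙ ♙│2
1│♖ ♘ · ♕ ♔ ♗ · ♖│1
  ─────────────────
  a b c d e f g h

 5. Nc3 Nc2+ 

  a b c d e f g h
  ─────────────────
8│♜ · ♝ ♛ ♚ ♝ · ♜│8
7│♟ ♟ ♟ ♟ ♟ ♟ ♟ ♟│7
6│· · · · · · · ·│6
5│· · · · · · · ·│5
4│· · ♙ · ♞ ♗ · ·│4
3│· · ♘ · · · · ♘│3
2│♙ ♙ ♞ · ♙ ♙ ♙ ♙│2
1│♖ · · ♕ ♔ ♗ · ♖│1
  ─────────────────
  a b c d e f g h



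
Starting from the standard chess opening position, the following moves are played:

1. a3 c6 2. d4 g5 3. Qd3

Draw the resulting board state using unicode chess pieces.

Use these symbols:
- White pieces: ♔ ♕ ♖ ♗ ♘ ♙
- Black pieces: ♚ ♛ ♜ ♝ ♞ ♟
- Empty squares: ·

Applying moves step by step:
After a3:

♜ ♞ ♝ ♛ ♚ ♝ ♞ ♜
♟ ♟ ♟ ♟ ♟ ♟ ♟ ♟
· · · · · · · ·
· · · · · · · ·
· · · · · · · ·
♙ · · · · · · ·
· ♙ ♙ ♙ ♙ ♙ ♙ ♙
♖ ♘ ♗ ♕ ♔ ♗ ♘ ♖


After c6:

♜ ♞ ♝ ♛ ♚ ♝ ♞ ♜
♟ ♟ · ♟ ♟ ♟ ♟ ♟
· · ♟ · · · · ·
· · · · · · · ·
· · · · · · · ·
♙ · · · · · · ·
· ♙ ♙ ♙ ♙ ♙ ♙ ♙
♖ ♘ ♗ ♕ ♔ ♗ ♘ ♖


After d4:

♜ ♞ ♝ ♛ ♚ ♝ ♞ ♜
♟ ♟ · ♟ ♟ ♟ ♟ ♟
· · ♟ · · · · ·
· · · · · · · ·
· · · ♙ · · · ·
♙ · · · · · · ·
· ♙ ♙ · ♙ ♙ ♙ ♙
♖ ♘ ♗ ♕ ♔ ♗ ♘ ♖


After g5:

♜ ♞ ♝ ♛ ♚ ♝ ♞ ♜
♟ ♟ · ♟ ♟ ♟ · ♟
· · ♟ · · · · ·
· · · · · · ♟ ·
· · · ♙ · · · ·
♙ · · · · · · ·
· ♙ ♙ · ♙ ♙ ♙ ♙
♖ ♘ ♗ ♕ ♔ ♗ ♘ ♖


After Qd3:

♜ ♞ ♝ ♛ ♚ ♝ ♞ ♜
♟ ♟ · ♟ ♟ ♟ · ♟
· · ♟ · · · · ·
· · · · · · ♟ ·
· · · ♙ · · · ·
♙ · · ♕ · · · ·
· ♙ ♙ · ♙ ♙ ♙ ♙
♖ ♘ ♗ · ♔ ♗ ♘ ♖



  a b c d e f g h
  ─────────────────
8│♜ ♞ ♝ ♛ ♚ ♝ ♞ ♜│8
7│♟ ♟ · ♟ ♟ ♟ · ♟│7
6│· · ♟ · · · · ·│6
5│· · · · · · ♟ ·│5
4│· · · ♙ · · · ·│4
3│♙ · · ♕ · · · ·│3
2│· ♙ ♙ · ♙ ♙ ♙ ♙│2
1│♖ ♘ ♗ · ♔ ♗ ♘ ♖│1
  ─────────────────
  a b c d e f g h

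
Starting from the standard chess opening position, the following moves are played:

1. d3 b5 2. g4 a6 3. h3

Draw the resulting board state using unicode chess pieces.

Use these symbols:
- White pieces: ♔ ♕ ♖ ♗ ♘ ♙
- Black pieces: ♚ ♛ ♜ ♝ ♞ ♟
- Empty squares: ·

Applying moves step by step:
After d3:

♜ ♞ ♝ ♛ ♚ ♝ ♞ ♜
♟ ♟ ♟ ♟ ♟ ♟ ♟ ♟
· · · · · · · ·
· · · · · · · ·
· · · · · · · ·
· · · ♙ · · · ·
♙ ♙ ♙ · ♙ ♙ ♙ ♙
♖ ♘ ♗ ♕ ♔ ♗ ♘ ♖


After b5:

♜ ♞ ♝ ♛ ♚ ♝ ♞ ♜
♟ · ♟ ♟ ♟ ♟ ♟ ♟
· · · · · · · ·
· ♟ · · · · · ·
· · · · · · · ·
· · · ♙ · · · ·
♙ ♙ ♙ · ♙ ♙ ♙ ♙
♖ ♘ ♗ ♕ ♔ ♗ ♘ ♖


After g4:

♜ ♞ ♝ ♛ ♚ ♝ ♞ ♜
♟ · ♟ ♟ ♟ ♟ ♟ ♟
· · · · · · · ·
· ♟ · · · · · ·
· · · · · · ♙ ·
· · · ♙ · · · ·
♙ ♙ ♙ · ♙ ♙ · ♙
♖ ♘ ♗ ♕ ♔ ♗ ♘ ♖


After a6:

♜ ♞ ♝ ♛ ♚ ♝ ♞ ♜
· · ♟ ♟ ♟ ♟ ♟ ♟
♟ · · · · · · ·
· ♟ · · · · · ·
· · · · · · ♙ ·
· · · ♙ · · · ·
♙ ♙ ♙ · ♙ ♙ · ♙
♖ ♘ ♗ ♕ ♔ ♗ ♘ ♖


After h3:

♜ ♞ ♝ ♛ ♚ ♝ ♞ ♜
· · ♟ ♟ ♟ ♟ ♟ ♟
♟ · · · · · · ·
· ♟ · · · · · ·
· · · · · · ♙ ·
· · · ♙ · · · ♙
♙ ♙ ♙ · ♙ ♙ · ·
♖ ♘ ♗ ♕ ♔ ♗ ♘ ♖



  a b c d e f g h
  ─────────────────
8│♜ ♞ ♝ ♛ ♚ ♝ ♞ ♜│8
7│· · ♟ ♟ ♟ ♟ ♟ ♟│7
6│♟ · · · · · · ·│6
5│· ♟ · · · · · ·│5
4│· · · · · · ♙ ·│4
3│· · · ♙ · · · ♙│3
2│♙ ♙ ♙ · ♙ ♙ · ·│2
1│♖ ♘ ♗ ♕ ♔ ♗ ♘ ♖│1
  ─────────────────
  a b c d e f g h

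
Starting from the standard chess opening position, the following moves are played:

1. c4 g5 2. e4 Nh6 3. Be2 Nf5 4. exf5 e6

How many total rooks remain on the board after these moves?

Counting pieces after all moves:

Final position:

  a b c d e f g h
  ─────────────────
8│♜ ♞ ♝ ♛ ♚ ♝ · ♜│8
7│♟ ♟ ♟ ♟ · ♟ · ♟│7
6│· · · · ♟ · · ·│6
5│· · · · · ♙ ♟ ·│5
4│· · ♙ · · · · ·│4
3│· · · · · · · ·│3
2│♙ ♙ · ♙ ♗ ♙ ♙ ♙│2
1│♖ ♘ ♗ ♕ ♔ · ♘ ♖│1
  ─────────────────
  a b c d e f g h


4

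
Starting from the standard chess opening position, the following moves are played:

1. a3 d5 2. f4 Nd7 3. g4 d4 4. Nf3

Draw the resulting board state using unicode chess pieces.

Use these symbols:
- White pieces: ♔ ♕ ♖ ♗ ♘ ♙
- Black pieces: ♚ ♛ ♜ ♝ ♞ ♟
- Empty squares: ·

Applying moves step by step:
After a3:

♜ ♞ ♝ ♛ ♚ ♝ ♞ ♜
♟ ♟ ♟ ♟ ♟ ♟ ♟ ♟
· · · · · · · ·
· · · · · · · ·
· · · · · · · ·
♙ · · · · · · ·
· ♙ ♙ ♙ ♙ ♙ ♙ ♙
♖ ♘ ♗ ♕ ♔ ♗ ♘ ♖


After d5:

♜ ♞ ♝ ♛ ♚ ♝ ♞ ♜
♟ ♟ ♟ · ♟ ♟ ♟ ♟
· · · · · · · ·
· · · ♟ · · · ·
· · · · · · · ·
♙ · · · · · · ·
· ♙ ♙ ♙ ♙ ♙ ♙ ♙
♖ ♘ ♗ ♕ ♔ ♗ ♘ ♖


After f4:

♜ ♞ ♝ ♛ ♚ ♝ ♞ ♜
♟ ♟ ♟ · ♟ ♟ ♟ ♟
· · · · · · · ·
· · · ♟ · · · ·
· · · · · ♙ · ·
♙ · · · · · · ·
· ♙ ♙ ♙ ♙ · ♙ ♙
♖ ♘ ♗ ♕ ♔ ♗ ♘ ♖


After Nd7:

♜ · ♝ ♛ ♚ ♝ ♞ ♜
♟ ♟ ♟ ♞ ♟ ♟ ♟ ♟
· · · · · · · ·
· · · ♟ · · · ·
· · · · · ♙ · ·
♙ · · · · · · ·
· ♙ ♙ ♙ ♙ · ♙ ♙
♖ ♘ ♗ ♕ ♔ ♗ ♘ ♖


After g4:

♜ · ♝ ♛ ♚ ♝ ♞ ♜
♟ ♟ ♟ ♞ ♟ ♟ ♟ ♟
· · · · · · · ·
· · · ♟ · · · ·
· · · · · ♙ ♙ ·
♙ · · · · · · ·
· ♙ ♙ ♙ ♙ · · ♙
♖ ♘ ♗ ♕ ♔ ♗ ♘ ♖


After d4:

♜ · ♝ ♛ ♚ ♝ ♞ ♜
♟ ♟ ♟ ♞ ♟ ♟ ♟ ♟
· · · · · · · ·
· · · · · · · ·
· · · ♟ · ♙ ♙ ·
♙ · · · · · · ·
· ♙ ♙ ♙ ♙ · · ♙
♖ ♘ ♗ ♕ ♔ ♗ ♘ ♖


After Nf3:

♜ · ♝ ♛ ♚ ♝ ♞ ♜
♟ ♟ ♟ ♞ ♟ ♟ ♟ ♟
· · · · · · · ·
· · · · · · · ·
· · · ♟ · ♙ ♙ ·
♙ · · · · ♘ · ·
· ♙ ♙ ♙ ♙ · · ♙
♖ ♘ ♗ ♕ ♔ ♗ · ♖



  a b c d e f g h
  ─────────────────
8│♜ · ♝ ♛ ♚ ♝ ♞ ♜│8
7│♟ ♟ ♟ ♞ ♟ ♟ ♟ ♟│7
6│· · · · · · · ·│6
5│· · · · · · · ·│5
4│· · · ♟ · ♙ ♙ ·│4
3│♙ · · · · ♘ · ·│3
2│· ♙ ♙ ♙ ♙ · · ♙│2
1│♖ ♘ ♗ ♕ ♔ ♗ · ♖│1
  ─────────────────
  a b c d e f g h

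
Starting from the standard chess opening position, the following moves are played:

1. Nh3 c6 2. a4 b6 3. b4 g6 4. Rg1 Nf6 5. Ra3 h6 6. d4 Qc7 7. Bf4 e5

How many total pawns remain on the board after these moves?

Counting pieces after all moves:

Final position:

  a b c d e f g h
  ─────────────────
8│♜ ♞ ♝ · ♚ ♝ · ♜│8
7│♟ · ♛ ♟ · ♟ · ·│7
6│· ♟ ♟ · · ♞ ♟ ♟│6
5│· · · · ♟ · · ·│5
4│♙ ♙ · ♙ · ♗ · ·│4
3│♖ · · · · · · ♘│3
2│· · ♙ · ♙ ♙ ♙ ♙│2
1│· ♘ · ♕ ♔ ♗ ♖ ·│1
  ─────────────────
  a b c d e f g h


16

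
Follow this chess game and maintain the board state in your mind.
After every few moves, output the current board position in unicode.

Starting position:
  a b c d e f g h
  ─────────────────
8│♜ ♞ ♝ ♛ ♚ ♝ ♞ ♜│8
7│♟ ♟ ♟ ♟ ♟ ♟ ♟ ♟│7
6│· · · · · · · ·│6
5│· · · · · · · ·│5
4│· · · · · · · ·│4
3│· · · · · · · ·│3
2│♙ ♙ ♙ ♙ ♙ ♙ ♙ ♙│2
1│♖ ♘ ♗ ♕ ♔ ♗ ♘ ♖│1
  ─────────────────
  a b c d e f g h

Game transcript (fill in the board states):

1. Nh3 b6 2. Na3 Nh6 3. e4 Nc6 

  a b c d e f g h
  ─────────────────
8│♜ · ♝ ♛ ♚ ♝ · ♜│8
7│♟ · ♟ ♟ ♟ ♟ ♟ ♟│7
6│· ♟ ♞ · · · · ♞│6
5│· · · · · · · ·│5
4│· · · · ♙ · · ·│4
3│♘ · · · · · · ♘│3
2│♙ ♙ ♙ ♙ · ♙ ♙ ♙│2
1│♖ · ♗ ♕ ♔ ♗ · ♖│1
  ─────────────────
  a b c d e f g h

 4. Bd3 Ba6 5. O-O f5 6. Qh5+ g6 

  a b c d e f g h
  ─────────────────
8│♜ · · ♛ ♚ ♝ · ♜│8
7│♟ · ♟ ♟ ♟ · · ♟│7
6│♝ ♟ ♞ · · · ♟ ♞│6
5│· · · · · ♟ · ♕│5
4│· · · · ♙ · · ·│4
3│♘ · · ♗ · · · ♘│3
2│♙ ♙ ♙ ♙ · ♙ ♙ ♙│2
1│♖ · ♗ · · ♖ ♔ ·│1
  ─────────────────
  a b c d e f g h

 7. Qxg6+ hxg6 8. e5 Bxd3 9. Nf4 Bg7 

  a b c d e f g h
  ─────────────────
8│♜ · · ♛ ♚ · · ♜│8
7│♟ · ♟ ♟ ♟ · ♝ ·│7
6│· ♟ ♞ · · · ♟ ♞│6
5│· · · · ♙ ♟ · ·│5
4│· · · · · ♘ · ·│4
3│♘ · · ♝ · · · ·│3
2│♙ ♙ ♙ ♙ · ♙ ♙ ♙│2
1│♖ · ♗ · · ♖ ♔ ·│1
  ─────────────────
  a b c d e f g h

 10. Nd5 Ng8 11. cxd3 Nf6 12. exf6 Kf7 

  a b c d e f g h
  ─────────────────
8│♜ · · ♛ · · · ♜│8
7│♟ · ♟ ♟ ♟ ♚ ♝ ·│7
6│· ♟ ♞ · · ♙ ♟ ·│6
5│· · · ♘ · ♟ · ·│5
4│· · · · · · · ·│4
3│♘ · · ♙ · · · ·│3
2│♙ ♙ · ♙ · ♙ ♙ ♙│2
1│♖ · ♗ · · ♖ ♔ ·│1
  ─────────────────
  a b c d e f g h

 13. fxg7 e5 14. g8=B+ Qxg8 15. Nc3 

  a b c d e f g h
  ─────────────────
8│♜ · · · · · ♛ ♜│8
7│♟ · ♟ ♟ · ♚ · ·│7
6│· ♟ ♞ · · · ♟ ·│6
5│· · · · ♟ ♟ · ·│5
4│· · · · · · · ·│4
3│♘ · ♘ ♙ · · · ·│3
2│♙ ♙ · ♙ · ♙ ♙ ♙│2
1│♖ · ♗ · · ♖ ♔ ·│1
  ─────────────────
  a b c d e f g h


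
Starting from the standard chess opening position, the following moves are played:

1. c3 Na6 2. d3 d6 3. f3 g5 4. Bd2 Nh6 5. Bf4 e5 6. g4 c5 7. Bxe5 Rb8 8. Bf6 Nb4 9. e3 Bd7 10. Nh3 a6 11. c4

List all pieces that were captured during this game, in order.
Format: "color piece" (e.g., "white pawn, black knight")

Tracking captures:
  Bxe5: captured black pawn

black pawn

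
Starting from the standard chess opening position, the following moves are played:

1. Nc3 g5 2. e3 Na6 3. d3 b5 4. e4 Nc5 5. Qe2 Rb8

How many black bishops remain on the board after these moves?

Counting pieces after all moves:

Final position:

  a b c d e f g h
  ─────────────────
8│· ♜ ♝ ♛ ♚ ♝ ♞ ♜│8
7│♟ · ♟ ♟ ♟ ♟ · ♟│7
6│· · · · · · · ·│6
5│· ♟ ♞ · · · ♟ ·│5
4│· · · · ♙ · · ·│4
3│· · ♘ ♙ · · · ·│3
2│♙ ♙ ♙ · ♕ ♙ ♙ ♙│2
1│♖ · ♗ · ♔ ♗ ♘ ♖│1
  ─────────────────
  a b c d e f g h


2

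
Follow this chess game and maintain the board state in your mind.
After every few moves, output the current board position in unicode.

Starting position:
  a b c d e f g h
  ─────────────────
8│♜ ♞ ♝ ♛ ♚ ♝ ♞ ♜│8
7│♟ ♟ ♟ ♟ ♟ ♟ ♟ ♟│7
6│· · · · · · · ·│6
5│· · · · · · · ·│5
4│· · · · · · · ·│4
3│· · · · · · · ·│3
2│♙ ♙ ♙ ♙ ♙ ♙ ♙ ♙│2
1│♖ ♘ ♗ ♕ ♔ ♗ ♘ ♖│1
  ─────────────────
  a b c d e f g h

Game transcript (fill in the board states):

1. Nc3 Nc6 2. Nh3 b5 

  a b c d e f g h
  ─────────────────
8│♜ · ♝ ♛ ♚ ♝ ♞ ♜│8
7│♟ · ♟ ♟ ♟ ♟ ♟ ♟│7
6│· · ♞ · · · · ·│6
5│· ♟ · · · · · ·│5
4│· · · · · · · ·│4
3│· · ♘ · · · · ♘│3
2│♙ ♙ ♙ ♙ ♙ ♙ ♙ ♙│2
1│♖ · ♗ ♕ ♔ ♗ · ♖│1
  ─────────────────
  a b c d e f g h

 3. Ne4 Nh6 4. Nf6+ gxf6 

  a b c d e f g h
  ─────────────────
8│♜ · ♝ ♛ ♚ ♝ · ♜│8
7│♟ · ♟ ♟ ♟ ♟ · ♟│7
6│· · ♞ · · ♟ · ♞│6
5│· ♟ · · · · · ·│5
4│· · · · · · · ·│4
3│· · · · · · · ♘│3
2│♙ ♙ ♙ ♙ ♙ ♙ ♙ ♙│2
1│♖ · ♗ ♕ ♔ ♗ · ♖│1
  ─────────────────
  a b c d e f g h

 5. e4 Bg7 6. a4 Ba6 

  a b c d e f g h
  ─────────────────
8│♜ · · ♛ ♚ · · ♜│8
7│♟ · ♟ ♟ ♟ ♟ ♝ ♟│7
6│♝ · ♞ · · ♟ · ♞│6
5│· ♟ · · · · · ·│5
4│♙ · · · ♙ · · ·│4
3│· · · · · · · ♘│3
2│· ♙ ♙ ♙ · ♙ ♙ ♙│2
1│♖ · ♗ ♕ ♔ ♗ · ♖│1
  ─────────────────
  a b c d e f g h

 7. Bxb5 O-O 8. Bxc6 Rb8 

  a b c d e f g h
  ─────────────────
8│· ♜ · ♛ · ♜ ♚ ·│8
7│♟ · ♟ ♟ ♟ ♟ ♝ ♟│7
6│♝ · ♗ · · ♟ · ♞│6
5│· · · · · · · ·│5
4│♙ · · · ♙ · · ·│4
3│· · · · · · · ♘│3
2│· ♙ ♙ ♙ · ♙ ♙ ♙│2
1│♖ · ♗ ♕ ♔ · · ♖│1
  ─────────────────
  a b c d e f g h

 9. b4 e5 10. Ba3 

  a b c d e f g h
  ─────────────────
8│· ♜ · ♛ · ♜ ♚ ·│8
7│♟ · ♟ ♟ · ♟ ♝ ♟│7
6│♝ · ♗ · · ♟ · ♞│6
5│· · · · ♟ · · ·│5
4│♙ ♙ · · ♙ · · ·│4
3│♗ · · · · · · ♘│3
2│· · ♙ ♙ · ♙ ♙ ♙│2
1│♖ · · ♕ ♔ · · ♖│1
  ─────────────────
  a b c d e f g h


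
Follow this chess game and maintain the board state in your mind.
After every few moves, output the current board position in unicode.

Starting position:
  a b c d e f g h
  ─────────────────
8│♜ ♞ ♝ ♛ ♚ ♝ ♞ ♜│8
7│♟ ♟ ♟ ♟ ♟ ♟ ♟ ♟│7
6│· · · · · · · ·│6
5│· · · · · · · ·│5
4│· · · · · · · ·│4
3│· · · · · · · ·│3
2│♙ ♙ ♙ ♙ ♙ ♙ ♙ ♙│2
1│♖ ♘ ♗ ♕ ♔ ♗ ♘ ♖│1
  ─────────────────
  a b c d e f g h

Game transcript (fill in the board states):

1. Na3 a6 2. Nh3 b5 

  a b c d e f g h
  ─────────────────
8│♜ ♞ ♝ ♛ ♚ ♝ ♞ ♜│8
7│· · ♟ ♟ ♟ ♟ ♟ ♟│7
6│♟ · · · · · · ·│6
5│· ♟ · · · · · ·│5
4│· · · · · · · ·│4
3│♘ · · · · · · ♘│3
2│♙ ♙ ♙ ♙ ♙ ♙ ♙ ♙│2
1│♖ · ♗ ♕ ♔ ♗ · ♖│1
  ─────────────────
  a b c d e f g h

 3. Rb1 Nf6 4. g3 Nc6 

  a b c d e f g h
  ─────────────────
8│♜ · ♝ ♛ ♚ ♝ · ♜│8
7│· · ♟ ♟ ♟ ♟ ♟ ♟│7
6│♟ · ♞ · · ♞ · ·│6
5│· ♟ · · · · · ·│5
4│· · · · · · · ·│4
3│♘ · · · · · ♙ ♘│3
2│♙ ♙ ♙ ♙ ♙ ♙ · ♙│2
1│· ♖ ♗ ♕ ♔ ♗ · ♖│1
  ─────────────────
  a b c d e f g h

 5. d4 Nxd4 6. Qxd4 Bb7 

  a b c d e f g h
  ─────────────────
8│♜ · · ♛ ♚ ♝ · ♜│8
7│· ♝ ♟ ♟ ♟ ♟ ♟ ♟│7
6│♟ · · · · ♞ · ·│6
5│· ♟ · · · · · ·│5
4│· · · ♕ · · · ·│4
3│♘ · · · · · ♙ ♘│3
2│♙ ♙ ♙ · ♙ ♙ · ♙│2
1│· ♖ ♗ · ♔ ♗ · ♖│1
  ─────────────────
  a b c d e f g h

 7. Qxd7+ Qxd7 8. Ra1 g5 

  a b c d e f g h
  ─────────────────
8│♜ · · · ♚ ♝ · ♜│8
7│· ♝ ♟ ♛ ♟ ♟ · ♟│7
6│♟ · · · · ♞ · ·│6
5│· ♟ · · · · ♟ ·│5
4│· · · · · · · ·│4
3│♘ · · · · · ♙ ♘│3
2│♙ ♙ ♙ · ♙ ♙ · ♙│2
1│♖ · ♗ · ♔ ♗ · ♖│1
  ─────────────────
  a b c d e f g h

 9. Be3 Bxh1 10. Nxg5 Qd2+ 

  a b c d e f g h
  ─────────────────
8│♜ · · · ♚ ♝ · ♜│8
7│· · ♟ · ♟ ♟ · ♟│7
6│♟ · · · · ♞ · ·│6
5│· ♟ · · · · ♘ ·│5
4│· · · · · · · ·│4
3│♘ · · · ♗ · ♙ ·│3
2│♙ ♙ ♙ ♛ ♙ ♙ · ♙│2
1│♖ · · · ♔ ♗ · ♝│1
  ─────────────────
  a b c d e f g h



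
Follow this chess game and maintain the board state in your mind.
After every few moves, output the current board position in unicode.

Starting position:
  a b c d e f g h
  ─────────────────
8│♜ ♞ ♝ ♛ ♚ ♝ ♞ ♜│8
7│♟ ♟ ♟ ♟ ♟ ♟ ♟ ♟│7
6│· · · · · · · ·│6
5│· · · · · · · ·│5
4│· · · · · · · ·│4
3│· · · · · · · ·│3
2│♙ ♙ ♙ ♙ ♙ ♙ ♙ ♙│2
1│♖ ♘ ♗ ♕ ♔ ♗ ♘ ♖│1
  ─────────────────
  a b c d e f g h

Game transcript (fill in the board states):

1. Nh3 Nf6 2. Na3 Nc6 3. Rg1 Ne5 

  a b c d e f g h
  ─────────────────
8│♜ · ♝ ♛ ♚ ♝ · ♜│8
7│♟ ♟ ♟ ♟ ♟ ♟ ♟ ♟│7
6│· · · · · ♞ · ·│6
5│· · · · ♞ · · ·│5
4│· · · · · · · ·│4
3│♘ · · · · · · ♘│3
2│♙ ♙ ♙ ♙ ♙ ♙ ♙ ♙│2
1│♖ · ♗ ♕ ♔ ♗ ♖ ·│1
  ─────────────────
  a b c d e f g h

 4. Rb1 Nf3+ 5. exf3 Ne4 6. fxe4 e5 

  a b c d e f g h
  ─────────────────
8│♜ · ♝ ♛ ♚ ♝ · ♜│8
7│♟ ♟ ♟ ♟ · ♟ ♟ ♟│7
6│· · · · · · · ·│6
5│· · · · ♟ · · ·│5
4│· · · · ♙ · · ·│4
3│♘ · · · · · · ♘│3
2│♙ ♙ ♙ ♙ · ♙ ♙ ♙│2
1│· ♖ ♗ ♕ ♔ ♗ ♖ ·│1
  ─────────────────
  a b c d e f g h

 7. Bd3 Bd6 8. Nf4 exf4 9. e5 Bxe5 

  a b c d e f g h
  ─────────────────
8│♜ · ♝ ♛ ♚ · · ♜│8
7│♟ ♟ ♟ ♟ · ♟ ♟ ♟│7
6│· · · · · · · ·│6
5│· · · · ♝ · · ·│5
4│· · · · · ♟ · ·│4
3│♘ · · ♗ · · · ·│3
2│♙ ♙ ♙ ♙ · ♙ ♙ ♙│2
1│· ♖ ♗ ♕ ♔ · ♖ ·│1
  ─────────────────
  a b c d e f g h

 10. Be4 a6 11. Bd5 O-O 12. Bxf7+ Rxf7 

  a b c d e f g h
  ─────────────────
8│♜ · ♝ ♛ · · ♚ ·│8
7│· ♟ ♟ ♟ · ♜ ♟ ♟│7
6│♟ · · · · · · ·│6
5│· · · · ♝ · · ·│5
4│· · · · · ♟ · ·│4
3│♘ · · · · · · ·│3
2│♙ ♙ ♙ ♙ · ♙ ♙ ♙│2
1│· ♖ ♗ ♕ ♔ · ♖ ·│1
  ─────────────────
  a b c d e f g h

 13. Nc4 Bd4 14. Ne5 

  a b c d e f g h
  ─────────────────
8│♜ · ♝ ♛ · · ♚ ·│8
7│· ♟ ♟ ♟ · ♜ ♟ ♟│7
6│♟ · · · · · · ·│6
5│· · · · ♘ · · ·│5
4│· · · ♝ · ♟ · ·│4
3│· · · · · · · ·│3
2│♙ ♙ ♙ ♙ · ♙ ♙ ♙│2
1│· ♖ ♗ ♕ ♔ · ♖ ·│1
  ─────────────────
  a b c d e f g h


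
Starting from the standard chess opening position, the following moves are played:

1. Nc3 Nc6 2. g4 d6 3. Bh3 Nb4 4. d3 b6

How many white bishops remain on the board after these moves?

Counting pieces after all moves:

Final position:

  a b c d e f g h
  ─────────────────
8│♜ · ♝ ♛ ♚ ♝ ♞ ♜│8
7│♟ · ♟ · ♟ ♟ ♟ ♟│7
6│· ♟ · ♟ · · · ·│6
5│· · · · · · · ·│5
4│· ♞ · · · · ♙ ·│4
3│· · ♘ ♙ · · · ♗│3
2│♙ ♙ ♙ · ♙ ♙ · ♙│2
1│♖ · ♗ ♕ ♔ · ♘ ♖│1
  ─────────────────
  a b c d e f g h


2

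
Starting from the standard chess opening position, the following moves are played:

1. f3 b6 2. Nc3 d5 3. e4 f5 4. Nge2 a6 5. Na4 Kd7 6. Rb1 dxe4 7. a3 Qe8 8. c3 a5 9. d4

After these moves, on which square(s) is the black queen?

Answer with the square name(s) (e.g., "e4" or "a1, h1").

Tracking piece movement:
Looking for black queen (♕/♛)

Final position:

  a b c d e f g h
  ─────────────────
8│♜ ♞ ♝ · ♛ ♝ ♞ ♜│8
7│· · ♟ ♚ ♟ · ♟ ♟│7
6│· ♟ · · · · · ·│6
5│♟ · · · · ♟ · ·│5
4│♘ · · ♙ ♟ · · ·│4
3│♙ · ♙ · · ♙ · ·│3
2│· ♙ · · ♘ · ♙ ♙│2
1│· ♖ ♗ ♕ ♔ ♗ · ♖│1
  ─────────────────
  a b c d e f g h


e8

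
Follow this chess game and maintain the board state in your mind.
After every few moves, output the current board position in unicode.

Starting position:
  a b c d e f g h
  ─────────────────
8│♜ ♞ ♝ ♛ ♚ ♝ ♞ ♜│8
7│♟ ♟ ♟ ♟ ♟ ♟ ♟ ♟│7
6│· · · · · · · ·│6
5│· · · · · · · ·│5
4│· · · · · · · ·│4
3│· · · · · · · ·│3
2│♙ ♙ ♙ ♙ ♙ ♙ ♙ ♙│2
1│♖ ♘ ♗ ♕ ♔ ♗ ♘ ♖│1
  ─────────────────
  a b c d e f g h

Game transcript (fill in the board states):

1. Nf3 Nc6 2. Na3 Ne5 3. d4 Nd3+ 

  a b c d e f g h
  ─────────────────
8│♜ · ♝ ♛ ♚ ♝ ♞ ♜│8
7│♟ ♟ ♟ ♟ ♟ ♟ ♟ ♟│7
6│· · · · · · · ·│6
5│· · · · · · · ·│5
4│· · · ♙ · · · ·│4
3│♘ · · ♞ · ♘ · ·│3
2│♙ ♙ ♙ · ♙ ♙ ♙ ♙│2
1│♖ · ♗ ♕ ♔ ♗ · ♖│1
  ─────────────────
  a b c d e f g h

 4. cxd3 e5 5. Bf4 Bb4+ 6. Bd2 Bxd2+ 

  a b c d e f g h
  ─────────────────
8│♜ · ♝ ♛ ♚ · ♞ ♜│8
7│♟ ♟ ♟ ♟ · ♟ ♟ ♟│7
6│· · · · · · · ·│6
5│· · · · ♟ · · ·│5
4│· · · ♙ · · · ·│4
3│♘ · · ♙ · ♘ · ·│3
2│♙ ♙ · ♝ ♙ ♙ ♙ ♙│2
1│♖ · · ♕ ♔ ♗ · ♖│1
  ─────────────────
  a b c d e f g h

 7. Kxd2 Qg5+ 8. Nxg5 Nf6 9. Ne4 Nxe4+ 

  a b c d e f g h
  ─────────────────
8│♜ · ♝ · ♚ · · ♜│8
7│♟ ♟ ♟ ♟ · ♟ ♟ ♟│7
6│· · · · · · · ·│6
5│· · · · ♟ · · ·│5
4│· · · ♙ ♞ · · ·│4
3│♘ · · ♙ · · · ·│3
2│♙ ♙ · ♔ ♙ ♙ ♙ ♙│2
1│♖ · · ♕ · ♗ · ♖│1
  ─────────────────
  a b c d e f g h

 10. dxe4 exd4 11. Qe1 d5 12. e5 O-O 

  a b c d e f g h
  ─────────────────
8│♜ · ♝ · · ♜ ♚ ·│8
7│♟ ♟ ♟ · · ♟ ♟ ♟│7
6│· · · · · · · ·│6
5│· · · ♟ ♙ · · ·│5
4│· · · ♟ · · · ·│4
3│♘ · · · · · · ·│3
2│♙ ♙ · ♔ ♙ ♙ ♙ ♙│2
1│♖ · · · ♕ ♗ · ♖│1
  ─────────────────
  a b c d e f g h

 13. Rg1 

  a b c d e f g h
  ─────────────────
8│♜ · ♝ · · ♜ ♚ ·│8
7│♟ ♟ ♟ · · ♟ ♟ ♟│7
6│· · · · · · · ·│6
5│· · · ♟ ♙ · · ·│5
4│· · · ♟ · · · ·│4
3│♘ · · · · · · ·│3
2│♙ ♙ · ♔ ♙ ♙ ♙ ♙│2
1│♖ · · · ♕ ♗ ♖ ·│1
  ─────────────────
  a b c d e f g h


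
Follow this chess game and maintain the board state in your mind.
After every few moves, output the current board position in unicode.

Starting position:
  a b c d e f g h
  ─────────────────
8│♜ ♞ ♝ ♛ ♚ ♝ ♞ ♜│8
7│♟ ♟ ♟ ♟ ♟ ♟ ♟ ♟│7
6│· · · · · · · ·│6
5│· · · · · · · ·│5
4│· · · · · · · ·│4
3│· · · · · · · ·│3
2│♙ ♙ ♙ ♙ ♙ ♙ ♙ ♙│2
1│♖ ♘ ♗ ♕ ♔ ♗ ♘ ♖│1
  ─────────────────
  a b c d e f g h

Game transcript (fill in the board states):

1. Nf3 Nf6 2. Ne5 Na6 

  a b c d e f g h
  ─────────────────
8│♜ · ♝ ♛ ♚ ♝ · ♜│8
7│♟ ♟ ♟ ♟ ♟ ♟ ♟ ♟│7
6│♞ · · · · ♞ · ·│6
5│· · · · ♘ · · ·│5
4│· · · · · · · ·│4
3│· · · · · · · ·│3
2│♙ ♙ ♙ ♙ ♙ ♙ ♙ ♙│2
1│♖ ♘ ♗ ♕ ♔ ♗ · ♖│1
  ─────────────────
  a b c d e f g h

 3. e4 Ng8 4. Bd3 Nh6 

  a b c d e f g h
  ─────────────────
8│♜ · ♝ ♛ ♚ ♝ · ♜│8
7│♟ ♟ ♟ ♟ ♟ ♟ ♟ ♟│7
6│♞ · · · · · · ♞│6
5│· · · · ♘ · · ·│5
4│· · · · ♙ · · ·│4
3│· · · ♗ · · · ·│3
2│♙ ♙ ♙ ♙ · ♙ ♙ ♙│2
1│♖ ♘ ♗ ♕ ♔ · · ♖│1
  ─────────────────
  a b c d e f g h

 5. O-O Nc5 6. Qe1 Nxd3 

  a b c d e f g h
  ─────────────────
8│♜ · ♝ ♛ ♚ ♝ · ♜│8
7│♟ ♟ ♟ ♟ ♟ ♟ ♟ ♟│7
6│· · · · · · · ♞│6
5│· · · · ♘ · · ·│5
4│· · · · ♙ · · ·│4
3│· · · ♞ · · · ·│3
2│♙ ♙ ♙ ♙ · ♙ ♙ ♙│2
1│♖ ♘ ♗ · ♕ ♖ ♔ ·│1
  ─────────────────
  a b c d e f g h

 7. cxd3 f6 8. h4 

  a b c d e f g h
  ─────────────────
8│♜ · ♝ ♛ ♚ ♝ · ♜│8
7│♟ ♟ ♟ ♟ ♟ · ♟ ♟│7
6│· · · · · ♟ · ♞│6
5│· · · · ♘ · · ·│5
4│· · · · ♙ · · ♙│4
3│· · · ♙ · · · ·│3
2│♙ ♙ · ♙ · ♙ ♙ ·│2
1│♖ ♘ ♗ · ♕ ♖ ♔ ·│1
  ─────────────────
  a b c d e f g h


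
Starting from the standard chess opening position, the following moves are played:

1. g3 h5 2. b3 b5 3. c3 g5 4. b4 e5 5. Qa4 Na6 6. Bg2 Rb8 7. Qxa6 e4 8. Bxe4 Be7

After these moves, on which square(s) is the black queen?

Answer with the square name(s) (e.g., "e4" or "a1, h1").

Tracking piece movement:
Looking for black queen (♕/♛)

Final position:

  a b c d e f g h
  ─────────────────
8│· ♜ ♝ ♛ ♚ · ♞ ♜│8
7│♟ · ♟ ♟ ♝ ♟ · ·│7
6│♕ · · · · · · ·│6
5│· ♟ · · · · ♟ ♟│5
4│· ♙ · · ♗ · · ·│4
3│· · ♙ · · · ♙ ·│3
2│♙ · · ♙ ♙ ♙ · ♙│2
1│♖ ♘ ♗ · ♔ · ♘ ♖│1
  ─────────────────
  a b c d e f g h


d8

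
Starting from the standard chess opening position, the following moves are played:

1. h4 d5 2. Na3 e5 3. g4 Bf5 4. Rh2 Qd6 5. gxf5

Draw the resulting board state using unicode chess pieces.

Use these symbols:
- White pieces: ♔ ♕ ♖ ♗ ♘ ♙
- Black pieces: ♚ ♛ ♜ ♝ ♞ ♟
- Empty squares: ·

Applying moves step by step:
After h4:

♜ ♞ ♝ ♛ ♚ ♝ ♞ ♜
♟ ♟ ♟ ♟ ♟ ♟ ♟ ♟
· · · · · · · ·
· · · · · · · ·
· · · · · · · ♙
· · · · · · · ·
♙ ♙ ♙ ♙ ♙ ♙ ♙ ·
♖ ♘ ♗ ♕ ♔ ♗ ♘ ♖


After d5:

♜ ♞ ♝ ♛ ♚ ♝ ♞ ♜
♟ ♟ ♟ · ♟ ♟ ♟ ♟
· · · · · · · ·
· · · ♟ · · · ·
· · · · · · · ♙
· · · · · · · ·
♙ ♙ ♙ ♙ ♙ ♙ ♙ ·
♖ ♘ ♗ ♕ ♔ ♗ ♘ ♖


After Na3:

♜ ♞ ♝ ♛ ♚ ♝ ♞ ♜
♟ ♟ ♟ · ♟ ♟ ♟ ♟
· · · · · · · ·
· · · ♟ · · · ·
· · · · · · · ♙
♘ · · · · · · ·
♙ ♙ ♙ ♙ ♙ ♙ ♙ ·
♖ · ♗ ♕ ♔ ♗ ♘ ♖


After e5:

♜ ♞ ♝ ♛ ♚ ♝ ♞ ♜
♟ ♟ ♟ · · ♟ ♟ ♟
· · · · · · · ·
· · · ♟ ♟ · · ·
· · · · · · · ♙
♘ · · · · · · ·
♙ ♙ ♙ ♙ ♙ ♙ ♙ ·
♖ · ♗ ♕ ♔ ♗ ♘ ♖


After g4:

♜ ♞ ♝ ♛ ♚ ♝ ♞ ♜
♟ ♟ ♟ · · ♟ ♟ ♟
· · · · · · · ·
· · · ♟ ♟ · · ·
· · · · · · ♙ ♙
♘ · · · · · · ·
♙ ♙ ♙ ♙ ♙ ♙ · ·
♖ · ♗ ♕ ♔ ♗ ♘ ♖


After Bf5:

♜ ♞ · ♛ ♚ ♝ ♞ ♜
♟ ♟ ♟ · · ♟ ♟ ♟
· · · · · · · ·
· · · ♟ ♟ ♝ · ·
· · · · · · ♙ ♙
♘ · · · · · · ·
♙ ♙ ♙ ♙ ♙ ♙ · ·
♖ · ♗ ♕ ♔ ♗ ♘ ♖


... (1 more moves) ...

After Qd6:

♜ ♞ · · ♚ ♝ ♞ ♜
♟ ♟ ♟ · · ♟ ♟ ♟
· · · ♛ · · · ·
· · · ♟ ♟ ♝ · ·
· · · · · · ♙ ♙
♘ · · · · · · ·
♙ ♙ ♙ ♙ ♙ ♙ · ♖
♖ · ♗ ♕ ♔ ♗ ♘ ·


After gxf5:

♜ ♞ · · ♚ ♝ ♞ ♜
♟ ♟ ♟ · · ♟ ♟ ♟
· · · ♛ · · · ·
· · · ♟ ♟ ♙ · ·
· · · · · · · ♙
♘ · · · · · · ·
♙ ♙ ♙ ♙ ♙ ♙ · ♖
♖ · ♗ ♕ ♔ ♗ ♘ ·



  a b c d e f g h
  ─────────────────
8│♜ ♞ · · ♚ ♝ ♞ ♜│8
7│♟ ♟ ♟ · · ♟ ♟ ♟│7
6│· · · ♛ · · · ·│6
5│· · · ♟ ♟ ♙ · ·│5
4│· · · · · · · ♙│4
3│♘ · · · · · · ·│3
2│♙ ♙ ♙ ♙ ♙ ♙ · ♖│2
1│♖ · ♗ ♕ ♔ ♗ ♘ ·│1
  ─────────────────
  a b c d e f g h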